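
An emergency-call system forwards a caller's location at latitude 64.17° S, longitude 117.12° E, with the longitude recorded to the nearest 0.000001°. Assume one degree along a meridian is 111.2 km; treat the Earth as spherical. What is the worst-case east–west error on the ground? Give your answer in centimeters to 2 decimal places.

Rounding to 6 decimal places leaves the longitude within ±5e-07° of the true value.
Parallels shrink by cos φ, so at 64.17° a degree of longitude is 111200 × 0.4357 ≈ 48450.1 m.
Maximum E–W displacement: 5e-07 × 48450.1 = 0.0242251 m.
That is 0.0242251 m = 2.4225 cm.

2.42 centimeters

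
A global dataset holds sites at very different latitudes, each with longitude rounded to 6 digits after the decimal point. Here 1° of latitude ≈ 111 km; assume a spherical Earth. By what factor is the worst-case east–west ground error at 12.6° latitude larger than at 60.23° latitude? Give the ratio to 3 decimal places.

1.966

Rounding to 6 decimal places leaves the longitude within ±5e-07° of the true value.
Error at 12.6° = 5e-07° × 111000 × cos 12.6° ≈ 0.0555 × 0.9759 = 0.054163 m.
Error at 60.23° = 5e-07° × 111000 × cos 60.23° ≈ 0.0555 × 0.4965 = 0.027557 m.
Ratio: 0.054163 / 0.027557 = cos 12.6° / cos 60.23° ≈ 1.9655.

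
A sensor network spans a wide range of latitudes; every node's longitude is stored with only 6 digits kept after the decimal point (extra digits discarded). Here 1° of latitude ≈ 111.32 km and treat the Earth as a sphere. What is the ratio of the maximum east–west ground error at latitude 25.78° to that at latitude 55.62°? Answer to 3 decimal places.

1.595

Truncating at 6 decimal places can drop up to a full unit in the last place, so the longitude may be off by as much as 1e-06°.
At 25.78°: 1e-06° × 111320 × cos 25.78° = 1e-06 × 111320 × 0.9005 ≈ 0.10024 m.
At 55.62°: 1e-06° × 111320 × cos 55.62° = 1e-06 × 111320 × 0.5647 ≈ 0.06286 m.
The ratio reduces to cos 25.78° / cos 55.62° = 0.9005/0.5647 ≈ 1.5947.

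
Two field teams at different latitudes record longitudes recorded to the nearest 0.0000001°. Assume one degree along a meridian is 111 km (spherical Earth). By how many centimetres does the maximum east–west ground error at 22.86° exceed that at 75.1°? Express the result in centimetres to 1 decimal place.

Rounding to 7 decimal places leaves the longitude within ±5e-08° of the true value.
At 22.86°: 5e-08° × 111000 × cos 22.86° = 5e-08 × 111000 × 0.9215 ≈ 0.0051141 m.
Error at 75.1° = 5e-08° × 111000 × cos 75.1° ≈ 0.00555 × 0.2571 = 0.0014271 m.
So the lower-latitude error exceeds the higher by 0.0051141 − 0.0014271 = 0.003687 m.
That is 0.003687 m = 0.3687 cm.

0.4 centimetres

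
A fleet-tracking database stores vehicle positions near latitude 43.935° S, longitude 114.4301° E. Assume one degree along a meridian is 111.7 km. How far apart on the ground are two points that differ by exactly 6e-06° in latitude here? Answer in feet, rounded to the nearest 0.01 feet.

2.20 feet

6e-06° × 111700 m/° = 0.6702 m.
In feet: 0.6702 m ÷ 0.3048 ≈ 2.1988 ft.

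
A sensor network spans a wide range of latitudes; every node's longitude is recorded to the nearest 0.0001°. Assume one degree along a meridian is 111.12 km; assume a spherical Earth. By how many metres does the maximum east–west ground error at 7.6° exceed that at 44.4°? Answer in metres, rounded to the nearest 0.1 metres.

Rounding to 4 decimal places leaves the longitude within ±5e-05° of the true value.
Error at 7.6° = 5e-05° × 111120 × cos 7.6° ≈ 5.556 × 0.9912 = 5.5072 m.
At 44.4°: 5e-05° × 111120 × cos 44.4° = 5e-05 × 111120 × 0.7145 ≈ 3.9696 m.
Difference: 5.5072 − 3.9696 = 1.5376 m.

1.5 metres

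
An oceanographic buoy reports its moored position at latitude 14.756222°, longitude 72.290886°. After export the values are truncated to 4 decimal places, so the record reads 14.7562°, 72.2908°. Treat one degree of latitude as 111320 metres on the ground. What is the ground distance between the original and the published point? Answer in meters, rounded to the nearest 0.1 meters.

9.6 meters

The latitude changed by +0.000022° and the longitude by +0.000086°.
N–S: 0.000022° × 111320 m/° = 2.44904 m.
East–west at this latitude: 0.000086° × 111320 × cos 14.7562° ≈ 0.000086 × 107648 = 9.25777 m.
Distance: √(2.44904² + 9.25777²) ≈ 9.57623 m.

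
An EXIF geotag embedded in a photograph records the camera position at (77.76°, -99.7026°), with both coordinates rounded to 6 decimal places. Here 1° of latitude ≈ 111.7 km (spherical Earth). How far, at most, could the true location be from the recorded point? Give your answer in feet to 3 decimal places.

Rounding to 6 decimal places leaves each coordinate within ±5e-07° of the true value.
N–S: 5e-07° × 111700 m/° = 0.05585 m.
East–west component at 77.76°: 5e-07° × 111700 × cos 77.76° ≈ 5e-07 × 23681.2 ≈ 0.0118406 m.
The two errors are perpendicular, so the maximum displacement is √(0.05585² + 0.0118406²) ≈ 0.0570913 m.
In feet: 0.0570913 m ÷ 0.3048 ≈ 0.18731 ft.

0.187 feet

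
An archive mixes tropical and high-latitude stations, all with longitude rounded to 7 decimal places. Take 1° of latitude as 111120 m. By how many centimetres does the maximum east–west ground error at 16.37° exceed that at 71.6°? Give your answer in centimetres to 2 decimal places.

Rounding to 7 decimal places leaves the longitude within ±5e-08° of the true value.
At 16.37°: 5e-08° × 111120 × cos 16.37° = 5e-08 × 111120 × 0.9595 ≈ 0.0053308 m.
At 71.6°: 5e-08° × 111120 × cos 71.6° = 5e-08 × 111120 × 0.3156 ≈ 0.0017537 m.
Difference: 0.0053308 − 0.0017537 = 0.003577 m.
That is 0.00357702 m = 0.3577 cm.

0.36 centimetres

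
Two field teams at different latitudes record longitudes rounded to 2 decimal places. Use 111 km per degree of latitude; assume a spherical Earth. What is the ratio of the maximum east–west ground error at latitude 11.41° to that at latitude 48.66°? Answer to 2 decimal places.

1.48

Rounding to 2 decimal places leaves the longitude within ±0.005° of the true value.
At 11.41°: 0.005° × 111000 × cos 11.41° = 0.005 × 111000 × 0.9802 ≈ 544.03 m.
Error at 48.66° = 0.005° × 111000 × cos 48.66° ≈ 555 × 0.6605 = 366.59 m.
The ratio reduces to cos 11.41° / cos 48.66° = 0.9802/0.6605 ≈ 1.4840.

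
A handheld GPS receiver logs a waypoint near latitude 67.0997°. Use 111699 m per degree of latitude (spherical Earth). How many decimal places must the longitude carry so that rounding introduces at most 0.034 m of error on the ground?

At 67.0997° one degree of longitude covers 111699 × cos 67.0997° ≈ 111699 × 0.3891 ≈ 43465.3 m.
Rounding to N decimal places gives at most 0.5 × 10⁻ᴺ degrees of error, i.e. 0.5 × 10⁻ᴺ × 43465.3 m.
Need 0.5 × 43465.3 × 10⁻ᴺ ≤ 0.034 → 10⁻ᴺ ≤ 1.564e-06, so N ≥ 5.81.
N = 5 would give 0.217 m (too coarse); N = 6 gives 0.0217 m ≤ 0.034 m.

6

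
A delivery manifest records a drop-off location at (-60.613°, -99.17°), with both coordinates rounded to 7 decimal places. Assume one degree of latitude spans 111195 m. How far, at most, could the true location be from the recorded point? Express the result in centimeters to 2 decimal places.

0.62 centimeters

Rounding to 7 decimal places leaves each coordinate within ±5e-08° of the true value.
Latitude error → 5e-08 × 111195 = 0.00555975 m along the meridian.
E–W at 60.613°: 5e-08° × 111195 × cos 60.613° = 5e-08 × 111195 × 0.4907 ≈ 0.0027282 m.
Worst case both components are at the extreme and orthogonal: √(0.00555975² + 0.0027282²) ≈ 0.00619305 m.
That is 0.00619305 m = 0.61931 cm.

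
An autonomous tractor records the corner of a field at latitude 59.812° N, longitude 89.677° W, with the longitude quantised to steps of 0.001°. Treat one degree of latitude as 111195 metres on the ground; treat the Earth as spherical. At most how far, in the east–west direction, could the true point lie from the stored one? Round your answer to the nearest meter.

28 meters

With a 0.001° grid the true value lies within half a step, ±0.001°/2 = ±0.0005°, of the stored one.
Parallels shrink by cos φ, so at 59.812° a degree of longitude is 111195 × 0.5028 ≈ 55913.2 m.
East–west error: 0.0005° × 55913.2 m/° ≈ 27.9566 m.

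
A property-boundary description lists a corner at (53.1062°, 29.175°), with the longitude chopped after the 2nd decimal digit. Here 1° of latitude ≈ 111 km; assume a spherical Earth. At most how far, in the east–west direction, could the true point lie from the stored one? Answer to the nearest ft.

2186 ft

Truncating at 2 decimal places can drop up to a full unit in the last place, so the longitude may be off by as much as 0.01°.
At latitude 53.1062° a degree of longitude spans 111000 m × cos 53.1062° = 111000 × 0.6003 ≈ 66637 m.
East–west error: 0.01° × 66637 m/° ≈ 666.37 m.
Converting: 666.37 m × 3.2808 ft/m ≈ 2186.3 ft.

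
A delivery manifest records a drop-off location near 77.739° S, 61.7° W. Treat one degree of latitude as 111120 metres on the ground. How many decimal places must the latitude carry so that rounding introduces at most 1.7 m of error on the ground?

5

One degree of latitude covers 111120 m.
With N decimal places the half-ulp bound is 0.5·10⁻ᴺ°, or 0.5·10⁻ᴺ × 111120 m on the ground.
Need 0.5 × 111120 × 10⁻ᴺ ≤ 1.7 → 10⁻ᴺ ≤ 3.060e-05, so N ≥ 4.51.
N = 4 would give 5.56 m (too coarse); N = 5 gives 0.556 m ≤ 1.7 m.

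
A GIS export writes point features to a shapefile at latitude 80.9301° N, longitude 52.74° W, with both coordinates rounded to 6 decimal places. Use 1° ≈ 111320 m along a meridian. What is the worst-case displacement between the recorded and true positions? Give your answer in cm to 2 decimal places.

5.63 cm

Rounding to 6 decimal places leaves each coordinate within ±5e-07° of the true value.
North–south component: 5e-07° × 111320 = 0.05566 m.
E–W at 80.9301°: 5e-07° × 111320 × cos 80.9301° = 5e-07 × 111320 × 0.1576 ≈ 0.0087742 m.
Worst case both components are at the extreme and orthogonal: √(0.05566² + 0.0087742²) ≈ 0.0563473 m.
That is 0.0563473 m = 5.6347 cm.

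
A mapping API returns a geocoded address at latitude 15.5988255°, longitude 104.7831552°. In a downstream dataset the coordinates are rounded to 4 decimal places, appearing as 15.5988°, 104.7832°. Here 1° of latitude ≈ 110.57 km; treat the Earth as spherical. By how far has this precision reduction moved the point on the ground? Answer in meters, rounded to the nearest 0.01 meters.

5.54 meters

The latitude changed by +0.0000255° and the longitude by -0.0000448°.
N–S: 0.0000255° × 110570 m/° = 2.81953 m.
E–W at 15.5988°: -0.0000448° × 110570 × cos 15.5988° = -0.0000448 × 110570 × 0.9632 ≈ -4.77109 m.
Distance: √(2.81953² + 4.77109²) ≈ 5.54194 m.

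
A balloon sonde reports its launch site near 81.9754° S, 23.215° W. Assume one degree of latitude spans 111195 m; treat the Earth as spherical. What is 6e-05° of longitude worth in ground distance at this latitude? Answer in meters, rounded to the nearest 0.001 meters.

6e-05° of longitude at 81.9754° is 6e-05 × 111195 × cos 81.9754° ≈ 6e-05 × 15522.6 = 0.931358 m.

0.931 meters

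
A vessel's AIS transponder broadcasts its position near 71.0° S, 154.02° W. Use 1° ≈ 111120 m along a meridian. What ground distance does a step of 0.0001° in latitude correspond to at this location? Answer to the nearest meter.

0.0001° × 111120 m/° = 11.112 m.

11 meters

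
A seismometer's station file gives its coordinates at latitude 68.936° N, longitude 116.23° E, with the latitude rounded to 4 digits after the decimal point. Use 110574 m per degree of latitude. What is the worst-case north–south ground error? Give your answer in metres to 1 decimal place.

Rounding to 4 decimal places leaves the latitude within ±5e-05° of the true value.
North–south distance: 5e-05° × 110574 m/° = 5.5287 m.

5.5 metres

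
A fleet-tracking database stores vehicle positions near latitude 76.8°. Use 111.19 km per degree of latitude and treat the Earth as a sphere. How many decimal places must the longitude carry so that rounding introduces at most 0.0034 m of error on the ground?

7 decimal places

At 76.8° one degree of longitude covers 111190 × cos 76.8° ≈ 111190 × 0.2284 ≈ 25390.3 m.
Rounding to N decimal places gives at most 0.5 × 10⁻ᴺ degrees of error, i.e. 0.5 × 10⁻ᴺ × 25390.3 m.
Need 0.5 × 25390.3 × 10⁻ᴺ ≤ 0.0034 → 10⁻ᴺ ≤ 2.678e-07, so N ≥ 6.57.
N = 6 would give 0.0127 m (too coarse); N = 7 gives 0.00127 m ≤ 0.0034 m.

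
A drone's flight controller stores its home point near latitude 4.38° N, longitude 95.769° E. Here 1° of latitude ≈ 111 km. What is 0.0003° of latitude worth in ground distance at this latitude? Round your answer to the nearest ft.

0.0003° × 111000 m/° = 33.3 m.
Converting: 33.3 m × 3.2808 ft/m ≈ 109.25 ft.

109 ft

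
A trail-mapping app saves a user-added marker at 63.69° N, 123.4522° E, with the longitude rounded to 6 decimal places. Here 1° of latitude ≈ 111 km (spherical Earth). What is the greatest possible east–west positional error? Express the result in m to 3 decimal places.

Rounding to 6 decimal places leaves the longitude within ±5e-07° of the true value.
One degree of longitude at 63.69° is 111000 × cos 63.69° ≈ 111000 × 0.4432 = 49198.3 m.
So at most 5e-07° × 49198.3 ≈ 0.0245991 m east–west.

0.025 m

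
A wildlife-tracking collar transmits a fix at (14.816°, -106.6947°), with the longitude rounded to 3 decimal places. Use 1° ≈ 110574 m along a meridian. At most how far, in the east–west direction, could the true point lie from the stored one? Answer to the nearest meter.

Rounding to 3 decimal places leaves the longitude within ±0.0005° of the true value.
At latitude 14.816° a degree of longitude spans 110574 m × cos 14.816° = 110574 × 0.9668 ≈ 106898 m.
Maximum E–W displacement: 0.0005 × 106898 = 53.4488 m.

53 meters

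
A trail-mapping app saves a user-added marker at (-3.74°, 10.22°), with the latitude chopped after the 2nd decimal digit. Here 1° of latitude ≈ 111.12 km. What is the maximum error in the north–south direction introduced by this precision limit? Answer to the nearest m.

Truncating at 2 decimal places can drop up to a full unit in the last place, so the latitude may be off by as much as 0.01°.
So the N–S error is at most 0.01 × 111120 = 1111.2 m.

1111 m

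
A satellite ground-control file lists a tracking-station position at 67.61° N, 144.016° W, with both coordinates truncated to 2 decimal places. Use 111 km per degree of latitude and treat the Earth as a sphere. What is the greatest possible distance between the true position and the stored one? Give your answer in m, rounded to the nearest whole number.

1188 m

Truncating at 2 decimal places can drop up to a full unit in the last place, so each coordinate may be off by as much as 0.01°.
N–S: 0.01° × 111000 m/° = 1110 m.
East–west component at 67.61°: 0.01° × 111000 × cos 67.61° ≈ 0.01 × 42280.9 ≈ 422.809 m.
Worst case both components are at the extreme and orthogonal: √(1110² + 422.809²) ≈ 1187.8 m.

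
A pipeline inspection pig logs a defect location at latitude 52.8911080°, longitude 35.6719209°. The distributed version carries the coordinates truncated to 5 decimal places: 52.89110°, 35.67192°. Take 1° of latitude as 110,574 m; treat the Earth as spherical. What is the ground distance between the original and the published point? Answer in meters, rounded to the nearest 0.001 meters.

Δlat = 52.8911080 − 52.89110 = +0.0000080°; Δlon = 35.6719209 − 35.67192 = +0.0000009°.
N–S: 0.0000080° × 110574 m/° = 0.884592 m.
E–W at 52.8911°: 0.0000009° × 110574 × cos 52.8911° = 0.0000009 × 110574 × 0.6033 ≈ 0.0600415 m.
Distance: √(0.884592² + 0.0600415²) ≈ 0.886627 m.

0.887 meters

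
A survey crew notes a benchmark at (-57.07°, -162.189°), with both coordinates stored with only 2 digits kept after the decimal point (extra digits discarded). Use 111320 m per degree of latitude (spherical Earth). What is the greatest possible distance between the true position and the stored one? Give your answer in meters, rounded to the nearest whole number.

Truncating at 2 decimal places can drop up to a full unit in the last place, so each coordinate may be off by as much as 0.01°.
North–south component: 0.01° × 111320 = 1113.2 m.
East–west component at 57.07°: 0.01° × 111320 × cos 57.07° ≈ 0.01 × 60515.1 ≈ 605.151 m.
Combining orthogonally: (1113.2² + 605.151²)^½ ≈ 1267.05 m.

1267 meters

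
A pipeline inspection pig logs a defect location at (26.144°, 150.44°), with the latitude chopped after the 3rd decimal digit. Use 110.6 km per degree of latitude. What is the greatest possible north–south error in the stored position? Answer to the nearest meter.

111 meters

Truncating at 3 decimal places can drop up to a full unit in the last place, so the latitude may be off by as much as 0.001°.
Along the meridian that is 0.001° × 110600 m/° = 110.6 m.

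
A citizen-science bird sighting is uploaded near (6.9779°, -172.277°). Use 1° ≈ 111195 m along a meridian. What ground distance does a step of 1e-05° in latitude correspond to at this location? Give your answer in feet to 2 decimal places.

1e-05° × 111195 m/° = 1.11195 m.
Converting: 1.11195 m × 3.2808 ft/m ≈ 3.6481 ft.

3.65 feet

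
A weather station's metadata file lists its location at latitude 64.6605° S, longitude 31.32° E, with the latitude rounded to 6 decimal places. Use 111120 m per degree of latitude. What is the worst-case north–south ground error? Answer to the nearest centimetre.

6 centimetres

Rounding to 6 decimal places leaves the latitude within ±5e-07° of the true value.
So the N–S error is at most 5e-07 × 111120 = 0.05556 m.
That is 0.05556 m = 5.556 cm.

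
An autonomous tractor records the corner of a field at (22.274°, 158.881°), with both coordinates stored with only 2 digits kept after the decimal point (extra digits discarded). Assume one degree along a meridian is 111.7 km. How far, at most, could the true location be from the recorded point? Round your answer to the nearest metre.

Truncating at 2 decimal places can drop up to a full unit in the last place, so each coordinate may be off by as much as 0.01°.
N–S: 0.01° × 111700 m/° = 1117 m.
East–west component at 22.274°: 0.01° × 111700 × cos 22.274° ≈ 0.01 × 103365 ≈ 1033.65 m.
The two errors are perpendicular, so the maximum displacement is √(1117² + 1033.65²) ≈ 1521.88 m.

1522 metres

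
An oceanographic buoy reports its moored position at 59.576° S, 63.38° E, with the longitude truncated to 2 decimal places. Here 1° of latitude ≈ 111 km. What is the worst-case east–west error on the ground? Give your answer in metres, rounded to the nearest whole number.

Truncating at 2 decimal places can drop up to a full unit in the last place, so the longitude may be off by as much as 0.01°.
One degree of longitude at 59.576° is 111000 × cos 59.576° ≈ 111000 × 0.5064 = 56209.8 m.
Maximum E–W displacement: 0.01 × 56209.8 = 562.098 m.

562 metres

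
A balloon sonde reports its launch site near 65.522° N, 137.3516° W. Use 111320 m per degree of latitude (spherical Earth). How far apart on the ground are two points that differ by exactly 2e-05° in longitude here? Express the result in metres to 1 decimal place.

One degree of longitude here spans 111320 × cos 65.522° = 111320 × 0.4143 ≈ 46124.8 m; 2e-05° of that is 0.922495 m.

0.9 metres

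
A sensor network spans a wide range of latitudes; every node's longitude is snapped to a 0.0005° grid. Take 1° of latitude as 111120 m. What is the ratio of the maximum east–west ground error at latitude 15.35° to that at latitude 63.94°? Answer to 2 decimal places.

With a 0.0005° grid the true value lies within half a step, ±0.0005°/2 = ±0.00025°, of the stored one.
At 15.35°: 0.00025° × 111120 × cos 15.35° = 0.00025 × 111120 × 0.9643 ≈ 26.789 m.
Error at 63.94° = 0.00025° × 111120 × cos 63.94° ≈ 27.78 × 0.4393 = 12.204 m.
The ratio reduces to cos 15.35° / cos 63.94° = 0.9643/0.4393 ≈ 2.1951.

2.20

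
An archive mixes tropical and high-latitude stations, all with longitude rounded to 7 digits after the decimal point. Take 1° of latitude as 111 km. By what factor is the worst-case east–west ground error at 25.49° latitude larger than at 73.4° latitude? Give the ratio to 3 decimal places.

3.160

Rounding to 7 decimal places leaves the longitude within ±5e-08° of the true value.
At 25.49°: 5e-08° × 111000 × cos 25.49° = 5e-08 × 111000 × 0.9027 ≈ 0.0050098 m.
Error at 73.4° = 5e-08° × 111000 × cos 73.4° ≈ 0.00555 × 0.2857 = 0.0015856 m.
Ratio: 0.0050098 / 0.0015856 = cos 25.49° / cos 73.4° ≈ 3.1596.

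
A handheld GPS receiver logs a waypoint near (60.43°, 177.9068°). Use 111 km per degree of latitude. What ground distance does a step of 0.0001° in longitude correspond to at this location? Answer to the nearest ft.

18 ft

One degree of longitude here spans 111000 × cos 60.43° = 111000 × 0.4935 ≈ 54777 m; 0.0001° of that is 5.4777 m.
In feet: 5.4777 m ÷ 0.3048 ≈ 17.971 ft.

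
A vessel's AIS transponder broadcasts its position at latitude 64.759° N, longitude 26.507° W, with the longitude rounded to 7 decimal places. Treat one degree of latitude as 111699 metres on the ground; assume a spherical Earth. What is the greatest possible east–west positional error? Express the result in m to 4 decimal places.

0.0024 m

Rounding to 7 decimal places leaves the longitude within ±5e-08° of the true value.
Parallels shrink by cos φ, so at 64.759° a degree of longitude is 111699 × 0.4264 ≈ 47631.4 m.
So at most 5e-08° × 47631.4 ≈ 0.00238157 m east–west.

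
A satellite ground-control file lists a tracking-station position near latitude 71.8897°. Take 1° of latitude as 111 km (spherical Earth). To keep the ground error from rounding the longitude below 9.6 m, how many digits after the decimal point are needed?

4 decimal places

At 71.8897° one degree of longitude covers 111000 × cos 71.8897° ≈ 111000 × 0.3108 ≈ 34504.1 m.
Rounding to N decimal places gives at most 0.5 × 10⁻ᴺ degrees of error, i.e. 0.5 × 10⁻ᴺ × 34504.1 m.
Setting 17252 × 10⁻ᴺ ≤ 9.6 gives 10ᴺ ≥ 1797, i.e. N ≥ 3.25.
At 3 places the error can reach 17.3 m, but 4 places keeps it to 1.73 m.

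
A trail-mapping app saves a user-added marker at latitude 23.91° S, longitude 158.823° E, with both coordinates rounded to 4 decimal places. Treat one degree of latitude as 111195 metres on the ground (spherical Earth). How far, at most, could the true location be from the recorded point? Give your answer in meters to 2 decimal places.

7.53 meters

Rounding to 4 decimal places leaves each coordinate within ±5e-05° of the true value.
N–S: 5e-05° × 111195 m/° = 5.55975 m.
E–W at 23.91°: 5e-05° × 111195 × cos 23.91° = 5e-05 × 111195 × 0.9142 ≈ 5.08263 m.
The two errors are perpendicular, so the maximum displacement is √(5.55975² + 5.08263²) ≈ 7.53286 m.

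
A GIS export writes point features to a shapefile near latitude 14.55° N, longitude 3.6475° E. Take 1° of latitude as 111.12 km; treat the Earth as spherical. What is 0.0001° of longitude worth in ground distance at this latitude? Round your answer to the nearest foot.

35 feet

At 14.55° a degree of longitude is 111120 × cos 14.55° ≈ 107556 m, so 0.0001° corresponds to 10.7556 m.
In feet: 10.7556 m ÷ 0.3048 ≈ 35.287 ft.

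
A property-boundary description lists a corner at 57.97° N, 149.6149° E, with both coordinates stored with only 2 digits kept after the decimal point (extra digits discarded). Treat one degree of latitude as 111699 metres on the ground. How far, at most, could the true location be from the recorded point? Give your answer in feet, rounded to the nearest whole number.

Truncating at 2 decimal places can drop up to a full unit in the last place, so each coordinate may be off by as much as 0.01°.
Latitude error → 0.01 × 111699 = 1116.99 m along the meridian.
Longitude error → 0.01 × 111699 × cos 57.97° = 0.01 × 111699 × 0.5304 ≈ 592.41 m.
Worst case both components are at the extreme and orthogonal: √(1116.99² + 592.41²) ≈ 1264.36 m.
In feet: 1264.36 m ÷ 0.3048 ≈ 4148.2 ft.

4148 feet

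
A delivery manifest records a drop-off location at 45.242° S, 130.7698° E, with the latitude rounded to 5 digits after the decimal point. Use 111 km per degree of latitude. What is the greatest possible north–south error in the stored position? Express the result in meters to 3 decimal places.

Rounding to 5 decimal places leaves the latitude within ±5e-06° of the true value.
Along the meridian that is 5e-06° × 111000 m/° = 0.555 m.

0.555 meters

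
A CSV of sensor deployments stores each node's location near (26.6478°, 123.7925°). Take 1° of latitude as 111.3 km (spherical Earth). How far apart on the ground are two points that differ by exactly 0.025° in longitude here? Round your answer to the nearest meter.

2487 meters

0.025° of longitude at 26.6478° is 0.025 × 111300 × cos 26.6478° ≈ 0.025 × 99477.8 = 2486.94 m.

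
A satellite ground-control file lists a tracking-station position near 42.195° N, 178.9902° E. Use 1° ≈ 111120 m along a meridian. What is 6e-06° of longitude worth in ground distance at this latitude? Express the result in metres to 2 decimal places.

0.49 metres

6e-06° of longitude at 42.195° is 6e-06 × 111120 × cos 42.195° ≈ 6e-06 × 82324.7 = 0.493948 m.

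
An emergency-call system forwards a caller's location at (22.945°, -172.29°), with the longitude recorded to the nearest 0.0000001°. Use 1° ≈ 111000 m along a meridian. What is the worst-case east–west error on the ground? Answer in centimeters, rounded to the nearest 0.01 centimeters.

0.51 centimeters

Rounding to 7 decimal places leaves the longitude within ±5e-08° of the true value.
At latitude 22.945° a degree of longitude spans 111000 m × cos 22.945° = 111000 × 0.9209 ≈ 102218 m.
East–west error: 5e-08° × 102218 m/° ≈ 0.00511088 m.
That is 0.00511088 m = 0.51109 cm.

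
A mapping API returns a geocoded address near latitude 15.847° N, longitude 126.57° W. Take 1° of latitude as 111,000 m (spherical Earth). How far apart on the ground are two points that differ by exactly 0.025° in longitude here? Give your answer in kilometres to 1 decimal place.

0.025° of longitude at 15.847° is 0.025 × 111000 × cos 15.847° ≈ 0.025 × 106781 = 2669.53 m.
That is 2669.53 m = 2.6695 km.

2.7 kilometres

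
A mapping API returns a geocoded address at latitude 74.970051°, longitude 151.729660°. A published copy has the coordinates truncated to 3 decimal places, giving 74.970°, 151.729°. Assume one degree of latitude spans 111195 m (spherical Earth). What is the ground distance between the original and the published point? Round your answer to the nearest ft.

The latitude changed by +0.000051° and the longitude by +0.000660°.
North–south shift: 0.000051 × 111195 = 5.67094 m.
E–W at 74.97°: 0.000660° × 111195 × cos 74.97° = 0.000660 × 111195 × 0.2593 ≈ 19.0315 m.
Distance: √(5.67094² + 19.0315²) ≈ 19.8584 m.
In feet: 19.8584 m ÷ 0.3048 ≈ 65.152 ft.

65 ft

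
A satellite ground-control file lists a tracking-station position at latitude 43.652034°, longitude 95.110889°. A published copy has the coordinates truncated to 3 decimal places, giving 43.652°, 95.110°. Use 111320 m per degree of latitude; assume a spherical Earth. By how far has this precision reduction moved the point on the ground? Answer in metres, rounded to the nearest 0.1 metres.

Δlat = 43.652034 − 43.652 = +0.000034°; Δlon = 95.110889 − 95.110 = +0.000889°.
N–S: 0.000034° × 111320 m/° = 3.78488 m.
East–west at this latitude: 0.000889° × 111320 × cos 43.652° ≈ 0.000889 × 80545.1 = 71.6046 m.
Hypotenuse of the two orthogonal shifts: √(3.78488² + 71.6046²) = 71.7046 m.

71.7 metres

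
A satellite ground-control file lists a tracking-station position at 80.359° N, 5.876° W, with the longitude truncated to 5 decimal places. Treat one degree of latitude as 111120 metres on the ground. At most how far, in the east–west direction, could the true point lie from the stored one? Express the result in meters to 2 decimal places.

Truncating at 5 decimal places can drop up to a full unit in the last place, so the longitude may be off by as much as 1e-05°.
One degree of longitude at 80.359° is 111120 × cos 80.359° ≈ 111120 × 0.1675 = 18609.7 m.
Maximum E–W displacement: 1e-05 × 18609.7 = 0.186097 m.

0.19 meters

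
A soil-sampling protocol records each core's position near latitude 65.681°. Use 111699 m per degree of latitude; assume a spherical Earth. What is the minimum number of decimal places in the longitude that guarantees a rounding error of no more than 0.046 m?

6 decimal places

At 65.681° one degree of longitude covers 111699 × cos 65.681° ≈ 111699 × 0.4118 ≈ 45999.5 m.
Rounding to N decimal places gives at most 0.5 × 10⁻ᴺ degrees of error, i.e. 0.5 × 10⁻ᴺ × 45999.5 m.
Need 0.5 × 45999.5 × 10⁻ᴺ ≤ 0.046 → 10⁻ᴺ ≤ 2.000e-06, so N ≥ 5.70.
N = 5 would give 0.23 m (too coarse); N = 6 gives 0.023 m ≤ 0.046 m.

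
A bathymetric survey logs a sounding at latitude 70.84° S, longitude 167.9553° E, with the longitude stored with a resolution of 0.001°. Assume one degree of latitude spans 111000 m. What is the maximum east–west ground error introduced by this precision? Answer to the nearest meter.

With a 0.001° grid the true value lies within half a step, ±0.001°/2 = ±0.0005°, of the stored one.
At latitude 70.84° a degree of longitude spans 111000 m × cos 70.84° = 111000 × 0.3282 ≈ 36431 m.
Maximum E–W displacement: 0.0005 × 36431 = 18.2155 m.

18 meters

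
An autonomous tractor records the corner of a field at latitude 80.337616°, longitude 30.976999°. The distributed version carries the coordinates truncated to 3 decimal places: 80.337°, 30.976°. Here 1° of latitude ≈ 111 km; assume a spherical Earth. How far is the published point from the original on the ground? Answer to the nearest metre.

71 metres

Δlat = 80.337616 − 80.337 = +0.000616°; Δlon = 30.976999 − 30.976 = +0.000999°.
North–south shift: 0.000616 × 111000 = 68.376 m.
East–west at this latitude: 0.000999° × 111000 × cos 80.337° ≈ 0.000999 × 18631.7 = 18.613 m.
Distance: √(68.376² + 18.613²) ≈ 70.8641 m.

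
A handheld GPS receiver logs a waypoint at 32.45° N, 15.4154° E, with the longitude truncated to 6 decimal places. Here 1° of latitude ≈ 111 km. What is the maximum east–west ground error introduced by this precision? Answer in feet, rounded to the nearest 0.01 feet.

0.31 feet

Truncating at 6 decimal places can drop up to a full unit in the last place, so the longitude may be off by as much as 1e-06°.
One degree of longitude at 32.45° is 111000 × cos 32.45° ≈ 111000 × 0.8439 = 93668.5 m.
East–west error: 1e-06° × 93668.5 m/° ≈ 0.0936685 m.
Converting: 0.0936685 m × 3.2808 ft/m ≈ 0.30731 ft.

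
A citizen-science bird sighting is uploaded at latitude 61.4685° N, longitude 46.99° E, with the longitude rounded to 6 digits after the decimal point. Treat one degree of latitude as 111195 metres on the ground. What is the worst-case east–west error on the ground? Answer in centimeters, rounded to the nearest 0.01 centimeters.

Rounding to 6 decimal places leaves the longitude within ±5e-07° of the true value.
At latitude 61.4685° a degree of longitude spans 111195 m × cos 61.4685° = 111195 × 0.4776 ≈ 53111.4 m.
So at most 5e-07° × 53111.4 ≈ 0.0265557 m east–west.
That is 0.0265557 m = 2.6556 cm.

2.66 centimeters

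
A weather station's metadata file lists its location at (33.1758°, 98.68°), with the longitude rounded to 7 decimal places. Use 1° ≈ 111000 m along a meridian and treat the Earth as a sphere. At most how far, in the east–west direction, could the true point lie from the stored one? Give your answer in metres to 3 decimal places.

0.005 metres

Rounding to 7 decimal places leaves the longitude within ±5e-08° of the true value.
One degree of longitude at 33.1758° is 111000 × cos 33.1758° ≈ 111000 × 0.8370 = 92906.5 m.
So at most 5e-08° × 92906.5 ≈ 0.00464533 m east–west.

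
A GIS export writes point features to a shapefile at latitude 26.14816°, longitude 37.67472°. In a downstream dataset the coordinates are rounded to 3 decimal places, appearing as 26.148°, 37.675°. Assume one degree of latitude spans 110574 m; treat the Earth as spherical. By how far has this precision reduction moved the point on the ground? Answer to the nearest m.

Δlat = 26.14816 − 26.148 = +0.00016°; Δlon = 37.67472 − 37.675 = -0.00028°.
North–south shift: 0.00016 × 110574 = 17.6918 m.
E–W at 26.148°: -0.00028° × 110574 × cos 26.148° = -0.00028 × 110574 × 0.8977 ≈ -27.7922 m.
Combined displacement = (17.6918² + 27.7922²)^½ ≈ 32.9455 m.

33 m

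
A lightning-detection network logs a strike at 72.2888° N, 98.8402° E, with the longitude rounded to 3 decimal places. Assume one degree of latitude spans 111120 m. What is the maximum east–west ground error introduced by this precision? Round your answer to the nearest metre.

17 metres

Rounding to 3 decimal places leaves the longitude within ±0.0005° of the true value.
Parallels shrink by cos φ, so at 72.2888° a degree of longitude is 111120 × 0.3042 ≈ 33804.8 m.
East–west error: 0.0005° × 33804.8 m/° ≈ 16.9024 m.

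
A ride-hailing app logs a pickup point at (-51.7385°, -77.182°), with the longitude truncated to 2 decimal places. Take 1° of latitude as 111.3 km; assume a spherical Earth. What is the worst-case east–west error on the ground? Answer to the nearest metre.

Truncating at 2 decimal places can drop up to a full unit in the last place, so the longitude may be off by as much as 0.01°.
One degree of longitude at 51.7385° is 111300 × cos 51.7385° ≈ 111300 × 0.6193 = 68922.7 m.
So at most 0.01° × 68922.7 ≈ 689.227 m east–west.

689 metres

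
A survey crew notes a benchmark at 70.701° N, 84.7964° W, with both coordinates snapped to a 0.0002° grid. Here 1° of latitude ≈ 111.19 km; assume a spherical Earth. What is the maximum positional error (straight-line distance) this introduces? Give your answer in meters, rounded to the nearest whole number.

12 meters

With a 0.0002° grid the true value lies within half a step, ±0.0002°/2 = ±0.0001°, of the stored one.
N–S: 0.0001° × 111190 m/° = 11.119 m.
Longitude error → 0.0001 × 111190 × cos 70.701° = 0.0001 × 111190 × 0.3305 ≈ 3.67481 m.
The two errors are perpendicular, so the maximum displacement is √(11.119² + 3.67481²) ≈ 11.7105 m.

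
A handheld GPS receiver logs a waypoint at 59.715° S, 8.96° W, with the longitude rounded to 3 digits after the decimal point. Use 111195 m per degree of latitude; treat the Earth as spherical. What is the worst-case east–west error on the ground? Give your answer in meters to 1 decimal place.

Rounding to 3 decimal places leaves the longitude within ±0.0005° of the true value.
One degree of longitude at 59.715° is 111195 × cos 59.715° ≈ 111195 × 0.5043 = 56075.8 m.
So at most 0.0005° × 56075.8 ≈ 28.0379 m east–west.

28.0 meters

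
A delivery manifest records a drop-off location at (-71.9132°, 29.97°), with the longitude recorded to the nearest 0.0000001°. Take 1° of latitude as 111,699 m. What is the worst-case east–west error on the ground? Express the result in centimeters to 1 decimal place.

Rounding to 7 decimal places leaves the longitude within ±5e-08° of the true value.
At latitude 71.9132° a degree of longitude spans 111699 m × cos 71.9132° = 111699 × 0.3105 ≈ 34677.8 m.
East–west error: 5e-08° × 34677.8 m/° ≈ 0.00173389 m.
That is 0.00173389 m = 0.17339 cm.

0.2 centimeters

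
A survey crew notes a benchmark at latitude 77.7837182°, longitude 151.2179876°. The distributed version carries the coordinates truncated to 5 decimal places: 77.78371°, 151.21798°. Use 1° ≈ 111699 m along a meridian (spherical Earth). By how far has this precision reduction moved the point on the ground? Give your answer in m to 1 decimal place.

0.9 m

Δlat = 77.7837182 − 77.78371 = +0.0000082°; Δlon = 151.2179876 − 151.21798 = +0.0000076°.
North–south shift: 0.0000082 × 111699 = 0.915932 m.
E–W at 77.7837°: 0.0000076° × 111699 × cos 77.7837° = 0.0000076 × 111699 × 0.2116 ≈ 0.179632 m.
Hypotenuse of the two orthogonal shifts: √(0.915932² + 0.179632²) = 0.93338 m.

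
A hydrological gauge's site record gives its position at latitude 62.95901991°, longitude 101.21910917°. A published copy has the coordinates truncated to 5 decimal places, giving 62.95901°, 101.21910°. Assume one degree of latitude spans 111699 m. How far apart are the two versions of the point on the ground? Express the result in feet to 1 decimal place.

Δlat = 62.95901991 − 62.95901 = +0.00000991°; Δlon = 101.21910917 − 101.21910 = +0.00000917°.
N–S: 0.00000991° × 111699 m/° = 1.10694 m.
E–W at 62.959°: 0.00000917° × 111699 × cos 62.959° = 0.00000917 × 111699 × 0.4546 ≈ 0.465666 m.
Hypotenuse of the two orthogonal shifts: √(1.10694² + 0.465666²) = 1.2009 m.
Converting: 1.2009 m × 3.2808 ft/m ≈ 3.94 ft.

3.9 feet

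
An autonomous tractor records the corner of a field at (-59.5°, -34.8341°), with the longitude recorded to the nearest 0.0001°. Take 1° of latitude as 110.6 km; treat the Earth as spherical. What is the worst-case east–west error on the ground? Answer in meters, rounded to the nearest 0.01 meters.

Rounding to 4 decimal places leaves the longitude within ±5e-05° of the true value.
One degree of longitude at 59.5° is 110600 × cos 59.5° ≈ 110600 × 0.5075 = 56133.7 m.
So at most 5e-05° × 56133.7 ≈ 2.80669 m east–west.

2.81 meters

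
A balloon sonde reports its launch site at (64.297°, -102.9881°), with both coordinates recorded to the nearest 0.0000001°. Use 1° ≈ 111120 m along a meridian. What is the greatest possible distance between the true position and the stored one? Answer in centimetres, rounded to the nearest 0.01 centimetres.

0.61 centimetres

Rounding to 7 decimal places leaves each coordinate within ±5e-08° of the true value.
N–S: 5e-08° × 111120 m/° = 0.005556 m.
E–W at 64.297°: 5e-08° × 111120 × cos 64.297° = 5e-08 × 111120 × 0.4337 ≈ 0.00240967 m.
The two errors are perpendicular, so the maximum displacement is √(0.005556² + 0.00240967²) ≈ 0.00605604 m.
That is 0.00605604 m = 0.6056 cm.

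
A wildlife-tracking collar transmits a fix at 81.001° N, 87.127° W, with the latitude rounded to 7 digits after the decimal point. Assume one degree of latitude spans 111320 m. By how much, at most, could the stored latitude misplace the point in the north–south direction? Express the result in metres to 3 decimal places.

0.006 metres

Rounding to 7 decimal places leaves the latitude within ±5e-08° of the true value.
Along the meridian that is 5e-08° × 111320 m/° = 0.005566 m.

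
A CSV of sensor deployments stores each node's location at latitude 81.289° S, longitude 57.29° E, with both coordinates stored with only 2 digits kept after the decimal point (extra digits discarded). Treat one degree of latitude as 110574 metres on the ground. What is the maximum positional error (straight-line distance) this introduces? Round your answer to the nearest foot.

Truncating at 2 decimal places can drop up to a full unit in the last place, so each coordinate may be off by as much as 0.01°.
Latitude error → 0.01 × 110574 = 1105.74 m along the meridian.
Longitude error → 0.01 × 110574 × cos 81.289° = 0.01 × 110574 × 0.1515 ≈ 167.465 m.
Worst case both components are at the extreme and orthogonal: √(1105.74² + 167.465²) ≈ 1118.35 m.
In feet: 1118.35 m ÷ 0.3048 ≈ 3669.1 ft.

3669 feet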